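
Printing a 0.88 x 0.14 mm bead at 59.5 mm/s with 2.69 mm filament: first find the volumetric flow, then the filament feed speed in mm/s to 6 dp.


Q = 0.88 * 0.14 * 59.5 = 7.3304 mm^3/s
A_fil = pi*(2.69/2)^2 = 5.68321965 mm^2
v_feed = 7.3304 / 5.68321965 = 1.289832 mm/s


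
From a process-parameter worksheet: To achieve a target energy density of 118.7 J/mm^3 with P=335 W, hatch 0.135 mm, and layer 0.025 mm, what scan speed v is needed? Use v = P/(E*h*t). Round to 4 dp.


v = 335 / (118.7*0.135*0.025) = 836.2195 mm/s


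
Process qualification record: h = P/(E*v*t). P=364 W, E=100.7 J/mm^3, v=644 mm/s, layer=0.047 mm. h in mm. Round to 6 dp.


h = 364 / (100.7*644*0.047) = 0.119423 mm


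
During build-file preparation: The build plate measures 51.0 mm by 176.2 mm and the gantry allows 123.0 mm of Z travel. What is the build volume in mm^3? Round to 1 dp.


V = 51.0 * 176.2 * 123.0 = 1105302.6 mm^3


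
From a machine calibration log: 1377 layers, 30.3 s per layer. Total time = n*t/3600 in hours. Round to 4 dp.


t = 1377 * 30.3 / 3600 = 11.5898 hrs


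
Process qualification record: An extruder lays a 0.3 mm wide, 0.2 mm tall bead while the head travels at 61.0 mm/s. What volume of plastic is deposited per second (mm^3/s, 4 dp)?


Rate = 0.3 * 0.2 * 61.0 = 3.66 mm^3/s


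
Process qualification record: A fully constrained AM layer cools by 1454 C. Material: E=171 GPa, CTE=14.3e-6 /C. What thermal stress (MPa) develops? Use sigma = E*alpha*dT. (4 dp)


sigma = 171*1000 * 14.3e-6 * 1454 = 3555.4662 MPa


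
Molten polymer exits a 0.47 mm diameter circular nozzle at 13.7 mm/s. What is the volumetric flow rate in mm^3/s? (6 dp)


A = pi*(0.47/2)^2 = 0.17349445 mm^2
Q = 0.17349445 * 13.7 = 2.376874 mm^3/s


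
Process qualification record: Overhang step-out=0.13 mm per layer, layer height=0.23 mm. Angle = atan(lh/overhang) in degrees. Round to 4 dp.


angle = atan(0.23/0.13) = 60.5241 degrees


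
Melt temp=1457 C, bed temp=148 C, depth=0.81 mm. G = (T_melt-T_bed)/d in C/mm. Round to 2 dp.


G = (1457-148)/0.81 = 1616.05 C/mm


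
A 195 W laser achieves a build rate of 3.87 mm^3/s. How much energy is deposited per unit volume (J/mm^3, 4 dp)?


SE = 195 / 3.87 = 50.3876 J/mm^3


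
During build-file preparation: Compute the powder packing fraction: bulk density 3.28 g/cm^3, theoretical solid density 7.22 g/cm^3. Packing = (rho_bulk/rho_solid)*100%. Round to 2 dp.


Packing = (3.28/7.22)*100 = 45.43 %


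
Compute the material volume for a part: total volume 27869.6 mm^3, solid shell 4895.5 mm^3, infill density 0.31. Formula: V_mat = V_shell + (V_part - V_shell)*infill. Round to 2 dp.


V_infill = (27869.6 - 4895.5) * 0.31 = 7121.97
V_total = 4895.5 + 7121.97 = 12017.47 mm^3


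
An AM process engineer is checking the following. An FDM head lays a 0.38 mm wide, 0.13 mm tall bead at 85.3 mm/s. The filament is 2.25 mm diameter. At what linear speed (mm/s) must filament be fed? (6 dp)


Q = 0.38 * 0.13 * 85.3 = 4.21382 mm^3/s
A_fil = pi*(2.25/2)^2 = 3.9760782 mm^2
v_feed = 4.21382 / 3.9760782 = 1.059793 mm/s


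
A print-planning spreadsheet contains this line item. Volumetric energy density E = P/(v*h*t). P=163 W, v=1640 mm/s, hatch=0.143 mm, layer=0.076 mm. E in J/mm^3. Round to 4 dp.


E = 163 / (1640*0.143*0.076) = 9.1452 J/mm^3


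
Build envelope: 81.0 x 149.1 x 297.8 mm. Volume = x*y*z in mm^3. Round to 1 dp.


V = 81.0 * 149.1 * 297.8 = 3596560.4 mm^3


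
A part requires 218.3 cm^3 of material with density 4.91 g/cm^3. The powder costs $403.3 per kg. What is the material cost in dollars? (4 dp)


Mass = 218.3*4.91/1000 = 1.071853 kg
Cost = 1.071853 * 403.3 = 432.2783 $


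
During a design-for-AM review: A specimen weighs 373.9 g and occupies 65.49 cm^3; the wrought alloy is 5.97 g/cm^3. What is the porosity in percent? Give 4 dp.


rho_part = 373.9 / 65.49 = 5.70926859 g/cm^3
Porosity = (1 - 5.70926859/5.97)*100 = 4.3674 %


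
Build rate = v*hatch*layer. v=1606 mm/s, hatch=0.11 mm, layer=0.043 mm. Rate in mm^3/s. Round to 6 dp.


Rate = 1606 * 0.11 * 0.043 = 7.59638 mm^3/s


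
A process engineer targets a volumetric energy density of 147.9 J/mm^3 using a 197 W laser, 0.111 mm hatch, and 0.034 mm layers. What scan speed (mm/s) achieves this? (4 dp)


v = 197 / (147.9*0.111*0.034) = 352.9362 mm/s


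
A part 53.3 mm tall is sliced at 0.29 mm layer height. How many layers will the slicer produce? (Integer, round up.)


Layers = ceil(53.3/0.29) = 184


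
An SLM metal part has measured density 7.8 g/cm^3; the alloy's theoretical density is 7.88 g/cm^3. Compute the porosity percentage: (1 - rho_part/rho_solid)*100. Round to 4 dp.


Porosity = (1-7.8/7.88)*100 = 1.0152 %


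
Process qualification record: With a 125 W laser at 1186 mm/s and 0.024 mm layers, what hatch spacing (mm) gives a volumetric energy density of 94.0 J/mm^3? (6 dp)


h = 125 / (94.0*1186*0.024) = 0.046718 mm


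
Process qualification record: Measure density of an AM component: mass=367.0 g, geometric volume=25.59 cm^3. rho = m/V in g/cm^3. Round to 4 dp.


rho = 367.0 / 25.59 = 14.3415 g/cm^3


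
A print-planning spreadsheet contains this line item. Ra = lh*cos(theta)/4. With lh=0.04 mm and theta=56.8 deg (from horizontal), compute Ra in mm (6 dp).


Ra = 0.04 * cos(56.8) / 4 = 0.005476 mm


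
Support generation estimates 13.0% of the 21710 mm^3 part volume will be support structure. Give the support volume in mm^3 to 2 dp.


V_support = 21710 * 0.13 = 2822.3 mm^3


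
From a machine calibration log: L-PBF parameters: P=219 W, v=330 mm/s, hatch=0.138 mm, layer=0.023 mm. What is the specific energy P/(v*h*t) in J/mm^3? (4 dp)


Build rate = 330 * 0.138 * 0.023 = 1.04742 mm^3/s
SE = 219 / 1.04742 = 209.0852 J/mm^3


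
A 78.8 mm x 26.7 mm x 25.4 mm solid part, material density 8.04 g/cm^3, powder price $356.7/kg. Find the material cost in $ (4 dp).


V = 78.8 * 26.7 * 25.4 = 53440.584 mm^3 = 53.440584 cm^3
Mass = 53.440584 * 8.04 / 1000 = 0.4296623 kg
Cost = 0.4296623 * 356.7 = 153.2605 $


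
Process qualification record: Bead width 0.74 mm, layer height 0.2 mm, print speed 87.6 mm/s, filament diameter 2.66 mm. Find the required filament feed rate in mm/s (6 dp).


Q = 0.74 * 0.2 * 87.6 = 12.9648 mm^3/s
A_fil = pi*(2.66/2)^2 = 5.55716324 mm^2
v_feed = 12.9648 / 5.55716324 = 2.332989 mm/s


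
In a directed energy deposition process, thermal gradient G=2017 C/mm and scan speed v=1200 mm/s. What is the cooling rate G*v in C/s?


CR = 2017 * 1200 = 2420400 C/s


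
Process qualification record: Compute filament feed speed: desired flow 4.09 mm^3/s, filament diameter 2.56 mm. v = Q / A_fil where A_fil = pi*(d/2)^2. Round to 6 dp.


A = pi*(2.56/2)^2 = 5.147185
v = 4.09 / 5.147185 = 0.794609 mm/s


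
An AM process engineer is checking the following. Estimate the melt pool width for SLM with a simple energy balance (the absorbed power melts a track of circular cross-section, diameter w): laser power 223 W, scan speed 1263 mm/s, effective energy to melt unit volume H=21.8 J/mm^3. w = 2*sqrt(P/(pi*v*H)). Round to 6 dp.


w = 2*sqrt(223/(pi*1263*21.8)) = 0.101549 mm


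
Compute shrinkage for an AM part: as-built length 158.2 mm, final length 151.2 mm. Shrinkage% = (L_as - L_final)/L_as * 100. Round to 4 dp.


Shrinkage = ((158.2-151.2)/158.2)*100 = 4.4248 %


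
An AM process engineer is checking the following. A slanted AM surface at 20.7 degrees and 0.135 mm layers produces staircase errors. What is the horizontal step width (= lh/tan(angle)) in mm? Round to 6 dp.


step = 0.135 / tan(20.7) = 0.357267 mm


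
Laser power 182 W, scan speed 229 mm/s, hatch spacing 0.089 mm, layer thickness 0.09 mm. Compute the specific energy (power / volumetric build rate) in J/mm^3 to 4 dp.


Build rate = 229 * 0.089 * 0.09 = 1.83429 mm^3/s
SE = 182 / 1.83429 = 99.221 J/mm^3


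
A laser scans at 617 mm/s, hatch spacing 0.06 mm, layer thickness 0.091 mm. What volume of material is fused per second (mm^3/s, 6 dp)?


Rate = 617 * 0.06 * 0.091 = 3.36882 mm^3/s


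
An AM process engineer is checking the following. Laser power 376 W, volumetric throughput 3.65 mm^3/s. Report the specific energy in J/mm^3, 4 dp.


SE = 376 / 3.65 = 103.0137 J/mm^3


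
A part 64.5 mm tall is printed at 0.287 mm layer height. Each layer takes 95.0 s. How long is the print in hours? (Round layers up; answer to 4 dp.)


Layers = ceil(64.5/0.287) = 225
t = 225 * 95.0 / 3600 = 5.9375 hrs


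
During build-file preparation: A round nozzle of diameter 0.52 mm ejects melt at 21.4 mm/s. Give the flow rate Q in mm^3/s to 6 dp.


A = pi*(0.52/2)^2 = 0.21237166 mm^2
Q = 0.21237166 * 21.4 = 4.544754 mm^3/s


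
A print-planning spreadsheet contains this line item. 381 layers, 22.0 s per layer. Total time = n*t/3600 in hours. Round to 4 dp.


t = 381 * 22.0 / 3600 = 2.3283 hrs


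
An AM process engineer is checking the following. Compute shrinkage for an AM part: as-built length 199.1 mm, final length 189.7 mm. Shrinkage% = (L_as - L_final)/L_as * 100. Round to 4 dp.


Shrinkage = ((199.1-189.7)/199.1)*100 = 4.7212 %


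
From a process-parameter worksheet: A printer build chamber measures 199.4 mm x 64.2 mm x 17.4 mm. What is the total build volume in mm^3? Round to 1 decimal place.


V = 199.4 * 64.2 * 17.4 = 222745.8 mm^3


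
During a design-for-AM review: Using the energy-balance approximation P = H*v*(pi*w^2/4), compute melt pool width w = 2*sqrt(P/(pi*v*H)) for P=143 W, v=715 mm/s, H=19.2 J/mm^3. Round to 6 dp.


w = 2*sqrt(143/(pi*715*19.2)) = 0.115165 mm


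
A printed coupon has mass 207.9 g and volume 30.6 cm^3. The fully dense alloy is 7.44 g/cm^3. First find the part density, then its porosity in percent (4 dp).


rho_part = 207.9 / 30.6 = 6.79411765 g/cm^3
Porosity = (1 - 6.79411765/7.44)*100 = 8.6812 %


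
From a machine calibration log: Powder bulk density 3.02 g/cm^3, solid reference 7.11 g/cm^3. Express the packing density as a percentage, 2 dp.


Packing = (3.02/7.11)*100 = 42.48 %


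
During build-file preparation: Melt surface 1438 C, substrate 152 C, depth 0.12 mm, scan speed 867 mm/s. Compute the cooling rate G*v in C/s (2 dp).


G = (1438-152)/0.12 = 10716.66666667 C/mm
CR = 10716.66666667 * 867 = 9291350.0 C/s


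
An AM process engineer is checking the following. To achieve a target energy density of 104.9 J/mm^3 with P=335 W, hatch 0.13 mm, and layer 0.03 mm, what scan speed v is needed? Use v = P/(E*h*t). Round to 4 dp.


v = 335 / (104.9*0.13*0.03) = 818.8507 mm/s


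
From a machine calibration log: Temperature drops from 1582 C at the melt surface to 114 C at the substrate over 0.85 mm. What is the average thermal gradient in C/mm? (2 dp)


G = (1582-114)/0.85 = 1727.06 C/mm


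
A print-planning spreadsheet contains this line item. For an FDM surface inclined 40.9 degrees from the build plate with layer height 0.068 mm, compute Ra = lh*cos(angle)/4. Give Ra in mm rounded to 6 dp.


Ra = 0.068 * cos(40.9) / 4 = 0.01285 mm


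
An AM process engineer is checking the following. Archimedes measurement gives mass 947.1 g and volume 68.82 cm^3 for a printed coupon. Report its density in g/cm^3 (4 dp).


rho = 947.1 / 68.82 = 13.762 g/cm^3


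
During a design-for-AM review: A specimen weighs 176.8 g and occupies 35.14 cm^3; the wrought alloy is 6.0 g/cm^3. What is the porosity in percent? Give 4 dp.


rho_part = 176.8 / 35.14 = 5.03130336 g/cm^3
Porosity = (1 - 5.03130336/6.0)*100 = 16.1449 %


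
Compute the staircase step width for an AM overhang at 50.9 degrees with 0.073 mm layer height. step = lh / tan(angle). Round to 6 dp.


step = 0.073 / tan(50.9) = 0.059325 mm


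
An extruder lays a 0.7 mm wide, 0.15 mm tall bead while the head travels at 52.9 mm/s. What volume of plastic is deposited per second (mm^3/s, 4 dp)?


Rate = 0.7 * 0.15 * 52.9 = 5.5545 mm^3/s


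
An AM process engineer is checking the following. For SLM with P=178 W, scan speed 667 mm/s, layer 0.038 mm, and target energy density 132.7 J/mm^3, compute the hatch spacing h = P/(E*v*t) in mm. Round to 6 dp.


h = 178 / (132.7*667*0.038) = 0.052922 mm


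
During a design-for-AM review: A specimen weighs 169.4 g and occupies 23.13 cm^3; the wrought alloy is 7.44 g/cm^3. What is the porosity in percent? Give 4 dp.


rho_part = 169.4 / 23.13 = 7.32382188 g/cm^3
Porosity = (1 - 7.32382188/7.44)*100 = 1.5615 %


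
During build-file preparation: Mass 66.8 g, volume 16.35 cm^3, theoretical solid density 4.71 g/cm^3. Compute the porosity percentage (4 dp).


rho_part = 66.8 / 16.35 = 4.08562691 g/cm^3
Porosity = (1 - 4.08562691/4.71)*100 = 13.2563 %


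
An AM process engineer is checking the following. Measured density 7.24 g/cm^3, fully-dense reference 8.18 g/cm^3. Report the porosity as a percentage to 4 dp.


Porosity = (1-7.24/8.18)*100 = 11.4914 %


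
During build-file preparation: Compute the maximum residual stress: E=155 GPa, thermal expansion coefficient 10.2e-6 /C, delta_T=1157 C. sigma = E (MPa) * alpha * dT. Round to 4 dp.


sigma = 155*1000 * 10.2e-6 * 1157 = 1829.217 MPa


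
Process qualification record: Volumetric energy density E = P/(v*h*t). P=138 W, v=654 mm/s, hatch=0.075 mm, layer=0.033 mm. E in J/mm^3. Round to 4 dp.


E = 138 / (654*0.075*0.033) = 85.2562 J/mm^3


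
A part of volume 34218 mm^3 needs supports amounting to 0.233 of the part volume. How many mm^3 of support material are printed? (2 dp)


V_support = 34218 * 0.233 = 7972.79 mm^3


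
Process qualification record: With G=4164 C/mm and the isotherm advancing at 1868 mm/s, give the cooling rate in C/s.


CR = 4164 * 1868 = 7778352 C/s


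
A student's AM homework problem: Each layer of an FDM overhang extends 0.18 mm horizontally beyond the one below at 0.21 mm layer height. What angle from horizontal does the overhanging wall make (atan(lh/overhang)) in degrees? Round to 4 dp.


angle = atan(0.21/0.18) = 49.3987 degrees


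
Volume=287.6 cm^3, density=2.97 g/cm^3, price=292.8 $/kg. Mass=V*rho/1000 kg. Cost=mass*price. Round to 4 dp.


Mass = 287.6*2.97/1000 = 0.854172 kg
Cost = 0.854172 * 292.8 = 250.1016 $


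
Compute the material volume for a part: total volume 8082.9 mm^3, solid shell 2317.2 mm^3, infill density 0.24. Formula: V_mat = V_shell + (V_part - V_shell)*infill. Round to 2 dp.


V_infill = (8082.9 - 2317.2) * 0.24 = 1383.77
V_total = 2317.2 + 1383.77 = 3700.97 mm^3


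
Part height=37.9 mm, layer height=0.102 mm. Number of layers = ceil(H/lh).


Layers = ceil(37.9/0.102) = 372


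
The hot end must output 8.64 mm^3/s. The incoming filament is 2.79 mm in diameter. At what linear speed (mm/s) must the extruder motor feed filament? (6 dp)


A = pi*(2.79/2)^2 = 6.113618
v = 8.64 / 6.113618 = 1.413238 mm/s


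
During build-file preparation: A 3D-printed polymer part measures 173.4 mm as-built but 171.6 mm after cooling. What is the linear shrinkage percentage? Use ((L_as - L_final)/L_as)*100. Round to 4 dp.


Shrinkage = ((173.4-171.6)/173.4)*100 = 1.0381 %


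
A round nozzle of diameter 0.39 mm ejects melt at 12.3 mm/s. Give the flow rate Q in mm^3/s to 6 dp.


A = pi*(0.39/2)^2 = 0.11945906 mm^2
Q = 0.11945906 * 12.3 = 1.469346 mm^3/s


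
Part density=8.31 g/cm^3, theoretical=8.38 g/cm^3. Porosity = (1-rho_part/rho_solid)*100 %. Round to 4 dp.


Porosity = (1-8.31/8.38)*100 = 0.8353 %


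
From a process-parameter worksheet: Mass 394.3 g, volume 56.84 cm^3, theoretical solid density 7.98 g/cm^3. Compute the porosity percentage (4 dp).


rho_part = 394.3 / 56.84 = 6.93701619 g/cm^3
Porosity = (1 - 6.93701619/7.98)*100 = 13.07 %


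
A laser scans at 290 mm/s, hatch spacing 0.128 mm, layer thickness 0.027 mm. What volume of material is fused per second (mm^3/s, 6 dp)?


Rate = 290 * 0.128 * 0.027 = 1.00224 mm^3/s


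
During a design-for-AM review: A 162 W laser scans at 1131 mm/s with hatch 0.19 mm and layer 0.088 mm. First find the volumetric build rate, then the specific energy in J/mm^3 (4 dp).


Build rate = 1131 * 0.19 * 0.088 = 18.91032 mm^3/s
SE = 162 / 18.91032 = 8.5668 J/mm^3


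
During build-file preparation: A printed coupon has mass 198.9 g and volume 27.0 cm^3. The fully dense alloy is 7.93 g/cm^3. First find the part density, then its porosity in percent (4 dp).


rho_part = 198.9 / 27.0 = 7.36666667 g/cm^3
Porosity = (1 - 7.36666667/7.93)*100 = 7.1038 %


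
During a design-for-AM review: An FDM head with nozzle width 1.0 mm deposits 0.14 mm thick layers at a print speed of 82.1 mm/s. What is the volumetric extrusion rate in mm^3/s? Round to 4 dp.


Rate = 1.0 * 0.14 * 82.1 = 11.494 mm^3/s


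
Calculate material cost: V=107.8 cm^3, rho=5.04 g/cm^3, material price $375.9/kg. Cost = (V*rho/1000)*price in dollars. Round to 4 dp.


Mass = 107.8*5.04/1000 = 0.543312 kg
Cost = 0.543312 * 375.9 = 204.231 $


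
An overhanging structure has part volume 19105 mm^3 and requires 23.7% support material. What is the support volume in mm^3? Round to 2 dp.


V_support = 19105 * 0.237 = 4527.89 mm^3


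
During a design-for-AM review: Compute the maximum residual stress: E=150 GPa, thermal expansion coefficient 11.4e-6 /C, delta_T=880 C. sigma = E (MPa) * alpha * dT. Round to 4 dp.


sigma = 150*1000 * 11.4e-6 * 880 = 1504.8 MPa


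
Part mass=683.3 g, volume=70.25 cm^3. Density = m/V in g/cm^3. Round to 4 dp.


rho = 683.3 / 70.25 = 9.7267 g/cm^3


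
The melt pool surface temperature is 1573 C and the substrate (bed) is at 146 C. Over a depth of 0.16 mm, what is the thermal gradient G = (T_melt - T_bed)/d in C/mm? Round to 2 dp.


G = (1573-146)/0.16 = 8918.75 C/mm


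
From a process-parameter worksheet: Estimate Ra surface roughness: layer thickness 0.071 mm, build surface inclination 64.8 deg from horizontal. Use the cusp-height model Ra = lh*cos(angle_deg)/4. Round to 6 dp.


Ra = 0.071 * cos(64.8) / 4 = 0.007558 mm


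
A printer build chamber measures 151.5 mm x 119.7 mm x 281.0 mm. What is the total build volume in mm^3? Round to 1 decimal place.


V = 151.5 * 119.7 * 281.0 = 5095808.6 mm^3


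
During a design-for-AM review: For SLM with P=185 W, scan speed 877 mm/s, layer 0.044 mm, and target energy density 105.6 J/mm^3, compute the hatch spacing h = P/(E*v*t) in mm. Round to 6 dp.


h = 185 / (105.6*877*0.044) = 0.0454 mm


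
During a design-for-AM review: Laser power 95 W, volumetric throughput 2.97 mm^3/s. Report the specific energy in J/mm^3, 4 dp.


SE = 95 / 2.97 = 31.9865 J/mm^3


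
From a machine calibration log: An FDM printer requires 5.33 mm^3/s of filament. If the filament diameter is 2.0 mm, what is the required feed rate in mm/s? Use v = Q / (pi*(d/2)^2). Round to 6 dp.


A = pi*(2.0/2)^2 = 3.141593
v = 5.33 / 3.141593 = 1.696592 mm/s


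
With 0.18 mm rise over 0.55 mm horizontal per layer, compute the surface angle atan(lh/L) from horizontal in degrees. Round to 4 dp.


angle = atan(0.18/0.55) = 18.1219 degrees


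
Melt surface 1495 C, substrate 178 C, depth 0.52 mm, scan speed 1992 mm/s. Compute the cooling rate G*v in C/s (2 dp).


G = (1495-178)/0.52 = 2532.69230769 C/mm
CR = 2532.69230769 * 1992 = 5045123.08 C/s


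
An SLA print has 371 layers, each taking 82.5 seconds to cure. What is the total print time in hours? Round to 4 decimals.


t = 371 * 82.5 / 3600 = 8.5021 hrs


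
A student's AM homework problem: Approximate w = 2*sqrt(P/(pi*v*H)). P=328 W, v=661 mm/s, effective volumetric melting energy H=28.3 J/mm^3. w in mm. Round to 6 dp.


w = 2*sqrt(328/(pi*661*28.3)) = 0.149416 mm


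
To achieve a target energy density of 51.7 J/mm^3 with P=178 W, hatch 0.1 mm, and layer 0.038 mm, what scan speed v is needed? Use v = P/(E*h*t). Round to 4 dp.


v = 178 / (51.7*0.1*0.038) = 906.0369 mm/s


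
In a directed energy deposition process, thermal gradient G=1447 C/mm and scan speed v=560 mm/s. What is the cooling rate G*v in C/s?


CR = 1447 * 560 = 810320 C/s


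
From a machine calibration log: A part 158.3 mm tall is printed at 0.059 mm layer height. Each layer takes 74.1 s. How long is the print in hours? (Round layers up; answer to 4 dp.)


Layers = ceil(158.3/0.059) = 2684
t = 2684 * 74.1 / 3600 = 55.2457 hrs


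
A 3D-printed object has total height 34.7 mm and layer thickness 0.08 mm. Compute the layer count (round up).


Layers = ceil(34.7/0.08) = 434


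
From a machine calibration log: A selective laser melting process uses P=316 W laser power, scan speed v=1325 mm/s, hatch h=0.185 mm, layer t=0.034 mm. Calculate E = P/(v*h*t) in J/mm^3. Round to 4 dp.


E = 316 / (1325*0.185*0.034) = 37.9158 J/mm^3


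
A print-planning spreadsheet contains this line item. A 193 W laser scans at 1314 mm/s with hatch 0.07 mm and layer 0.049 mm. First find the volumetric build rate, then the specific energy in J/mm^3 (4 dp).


Build rate = 1314 * 0.07 * 0.049 = 4.50702 mm^3/s
SE = 193 / 4.50702 = 42.8221 J/mm^3


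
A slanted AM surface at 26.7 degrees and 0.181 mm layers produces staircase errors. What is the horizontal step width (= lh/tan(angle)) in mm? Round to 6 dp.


step = 0.181 / tan(26.7) = 0.359878 mm


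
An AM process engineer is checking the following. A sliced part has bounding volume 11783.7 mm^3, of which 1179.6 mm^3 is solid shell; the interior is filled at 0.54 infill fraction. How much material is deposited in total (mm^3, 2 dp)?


V_infill = (11783.7 - 1179.6) * 0.54 = 5726.21
V_total = 1179.6 + 5726.21 = 6905.81 mm^3


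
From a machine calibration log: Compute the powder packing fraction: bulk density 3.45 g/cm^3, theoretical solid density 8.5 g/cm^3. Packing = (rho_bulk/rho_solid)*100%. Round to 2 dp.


Packing = (3.45/8.5)*100 = 40.59 %


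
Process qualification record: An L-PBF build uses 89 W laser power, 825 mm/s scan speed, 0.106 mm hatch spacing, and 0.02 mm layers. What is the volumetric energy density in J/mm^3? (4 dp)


E = 89 / (825*0.106*0.02) = 50.8862 J/mm^3


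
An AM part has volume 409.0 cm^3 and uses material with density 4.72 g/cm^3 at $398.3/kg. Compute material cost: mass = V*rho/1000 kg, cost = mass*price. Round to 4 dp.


Mass = 409.0*4.72/1000 = 1.93048 kg
Cost = 1.93048 * 398.3 = 768.9102 $


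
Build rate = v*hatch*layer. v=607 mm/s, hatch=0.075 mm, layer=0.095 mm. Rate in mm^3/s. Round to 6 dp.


Rate = 607 * 0.075 * 0.095 = 4.324875 mm^3/s


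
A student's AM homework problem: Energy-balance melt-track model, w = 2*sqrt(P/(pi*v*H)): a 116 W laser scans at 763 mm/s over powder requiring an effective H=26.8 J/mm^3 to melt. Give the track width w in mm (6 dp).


w = 2*sqrt(116/(pi*763*26.8)) = 0.084987 mm


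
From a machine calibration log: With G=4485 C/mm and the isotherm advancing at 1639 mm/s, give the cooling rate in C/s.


CR = 4485 * 1639 = 7350915 C/s


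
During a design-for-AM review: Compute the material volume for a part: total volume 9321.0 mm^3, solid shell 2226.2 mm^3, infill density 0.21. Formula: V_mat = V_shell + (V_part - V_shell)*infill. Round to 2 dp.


V_infill = (9321.0 - 2226.2) * 0.21 = 1489.91
V_total = 2226.2 + 1489.91 = 3716.11 mm^3


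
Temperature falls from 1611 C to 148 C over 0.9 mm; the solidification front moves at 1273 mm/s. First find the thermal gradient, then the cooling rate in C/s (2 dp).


G = (1611-148)/0.9 = 1625.55555556 C/mm
CR = 1625.55555556 * 1273 = 2069332.22 C/s


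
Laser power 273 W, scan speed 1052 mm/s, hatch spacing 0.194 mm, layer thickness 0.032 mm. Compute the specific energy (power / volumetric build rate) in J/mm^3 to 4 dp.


Build rate = 1052 * 0.194 * 0.032 = 6.530816 mm^3/s
SE = 273 / 6.530816 = 41.8018 J/mm^3


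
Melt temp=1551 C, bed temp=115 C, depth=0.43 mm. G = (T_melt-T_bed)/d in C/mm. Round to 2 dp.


G = (1551-115)/0.43 = 3339.53 C/mm


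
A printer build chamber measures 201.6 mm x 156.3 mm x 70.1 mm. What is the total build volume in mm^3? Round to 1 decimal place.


V = 201.6 * 156.3 * 70.1 = 2208856.6 mm^3


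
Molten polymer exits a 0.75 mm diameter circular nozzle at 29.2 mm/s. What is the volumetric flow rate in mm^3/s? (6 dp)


A = pi*(0.75/2)^2 = 0.44178647 mm^2
Q = 0.44178647 * 29.2 = 12.900165 mm^3/s


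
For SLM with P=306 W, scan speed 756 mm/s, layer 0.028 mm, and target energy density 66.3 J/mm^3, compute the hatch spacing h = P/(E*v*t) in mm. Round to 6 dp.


h = 306 / (66.3*756*0.028) = 0.218036 mm


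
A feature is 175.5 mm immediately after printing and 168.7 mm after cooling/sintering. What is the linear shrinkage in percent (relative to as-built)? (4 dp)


Shrinkage = ((175.5-168.7)/175.5)*100 = 3.8746 %


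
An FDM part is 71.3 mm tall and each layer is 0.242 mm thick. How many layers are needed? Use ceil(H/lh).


Layers = ceil(71.3/0.242) = 295


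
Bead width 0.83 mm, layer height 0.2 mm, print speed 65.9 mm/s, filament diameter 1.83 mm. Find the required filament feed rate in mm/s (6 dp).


Q = 0.83 * 0.2 * 65.9 = 10.9394 mm^3/s
A_fil = pi*(1.83/2)^2 = 2.63021991 mm^2
v_feed = 10.9394 / 2.63021991 = 4.15912 mm/s


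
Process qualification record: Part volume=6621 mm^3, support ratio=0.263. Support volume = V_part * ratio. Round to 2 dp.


V_support = 6621 * 0.263 = 1741.32 mm^3


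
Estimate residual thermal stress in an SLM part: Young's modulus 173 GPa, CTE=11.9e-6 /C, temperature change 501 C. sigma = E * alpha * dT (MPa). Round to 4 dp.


sigma = 173*1000 * 11.9e-6 * 501 = 1031.4087 MPa


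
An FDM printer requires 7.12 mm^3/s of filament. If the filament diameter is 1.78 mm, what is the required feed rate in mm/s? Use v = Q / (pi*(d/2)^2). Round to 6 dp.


A = pi*(1.78/2)^2 = 2.488456
v = 7.12 / 2.488456 = 2.861212 mm/s


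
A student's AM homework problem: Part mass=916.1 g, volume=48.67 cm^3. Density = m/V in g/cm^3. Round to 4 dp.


rho = 916.1 / 48.67 = 18.8227 g/cm^3


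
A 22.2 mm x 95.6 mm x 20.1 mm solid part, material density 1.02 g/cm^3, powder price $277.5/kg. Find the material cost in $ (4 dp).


V = 22.2 * 95.6 * 20.1 = 42658.632 mm^3 = 42.658632 cm^3
Mass = 42.658632 * 1.02 / 1000 = 0.0435118 kg
Cost = 0.0435118 * 277.5 = 12.0745 $


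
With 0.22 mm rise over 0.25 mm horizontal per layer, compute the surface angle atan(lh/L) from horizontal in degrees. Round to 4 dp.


angle = atan(0.22/0.25) = 41.3478 degrees


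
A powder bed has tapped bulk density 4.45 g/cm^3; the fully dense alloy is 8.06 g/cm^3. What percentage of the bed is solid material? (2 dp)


Packing = (4.45/8.06)*100 = 55.21 %


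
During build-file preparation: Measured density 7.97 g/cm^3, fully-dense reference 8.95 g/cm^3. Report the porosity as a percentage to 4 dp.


Porosity = (1-7.97/8.95)*100 = 10.9497 %


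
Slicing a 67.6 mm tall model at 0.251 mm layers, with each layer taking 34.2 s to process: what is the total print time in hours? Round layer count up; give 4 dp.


Layers = ceil(67.6/0.251) = 270
t = 270 * 34.2 / 3600 = 2.565 hrs


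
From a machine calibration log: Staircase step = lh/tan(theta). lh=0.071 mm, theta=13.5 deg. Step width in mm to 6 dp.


step = 0.071 / tan(13.5) = 0.295736 mm


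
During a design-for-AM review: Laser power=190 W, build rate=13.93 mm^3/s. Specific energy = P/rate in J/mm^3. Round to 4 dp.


SE = 190 / 13.93 = 13.6396 J/mm^3


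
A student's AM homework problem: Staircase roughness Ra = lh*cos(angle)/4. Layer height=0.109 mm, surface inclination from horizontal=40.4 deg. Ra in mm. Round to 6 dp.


Ra = 0.109 * cos(40.4) / 4 = 0.020752 mm


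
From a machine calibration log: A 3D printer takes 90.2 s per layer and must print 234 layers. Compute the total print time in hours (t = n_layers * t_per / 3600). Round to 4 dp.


t = 234 * 90.2 / 3600 = 5.863 hrs


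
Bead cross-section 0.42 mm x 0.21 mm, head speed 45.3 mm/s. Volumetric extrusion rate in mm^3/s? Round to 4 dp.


Rate = 0.42 * 0.21 * 45.3 = 3.9955 mm^3/s


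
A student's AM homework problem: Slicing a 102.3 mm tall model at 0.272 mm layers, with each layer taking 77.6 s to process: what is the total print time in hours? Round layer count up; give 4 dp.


Layers = ceil(102.3/0.272) = 377
t = 377 * 77.6 / 3600 = 8.1264 hrs


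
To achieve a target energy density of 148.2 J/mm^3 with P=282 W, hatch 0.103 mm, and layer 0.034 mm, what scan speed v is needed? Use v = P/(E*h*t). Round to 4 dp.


v = 282 / (148.2*0.103*0.034) = 543.3564 mm/s


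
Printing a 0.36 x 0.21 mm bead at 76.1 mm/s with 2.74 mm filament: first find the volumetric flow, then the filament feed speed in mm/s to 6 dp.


Q = 0.36 * 0.21 * 76.1 = 5.75316 mm^3/s
A_fil = pi*(2.74/2)^2 = 5.89645525 mm^2
v_feed = 5.75316 / 5.89645525 = 0.975698 mm/s


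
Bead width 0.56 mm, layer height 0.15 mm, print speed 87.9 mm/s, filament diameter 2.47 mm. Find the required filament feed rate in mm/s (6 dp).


Q = 0.56 * 0.15 * 87.9 = 7.3836 mm^3/s
A_fil = pi*(2.47/2)^2 = 4.79163566 mm^2
v_feed = 7.3836 / 4.79163566 = 1.540935 mm/s


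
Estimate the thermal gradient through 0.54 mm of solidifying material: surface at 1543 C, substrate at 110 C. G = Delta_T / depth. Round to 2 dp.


G = (1543-110)/0.54 = 2653.7 C/mm


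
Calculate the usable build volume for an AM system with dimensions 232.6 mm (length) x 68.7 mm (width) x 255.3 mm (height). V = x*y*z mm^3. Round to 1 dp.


V = 232.6 * 68.7 * 255.3 = 4079597.0 mm^3


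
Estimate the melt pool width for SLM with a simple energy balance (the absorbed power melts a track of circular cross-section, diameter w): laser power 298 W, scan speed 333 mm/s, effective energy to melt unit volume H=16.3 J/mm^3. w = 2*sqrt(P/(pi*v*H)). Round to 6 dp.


w = 2*sqrt(298/(pi*333*16.3)) = 0.264391 mm


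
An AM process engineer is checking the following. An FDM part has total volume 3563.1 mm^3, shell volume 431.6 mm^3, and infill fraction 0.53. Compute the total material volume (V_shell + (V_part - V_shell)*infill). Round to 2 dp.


V_infill = (3563.1 - 431.6) * 0.53 = 1659.7
V_total = 431.6 + 1659.7 = 2091.3 mm^3


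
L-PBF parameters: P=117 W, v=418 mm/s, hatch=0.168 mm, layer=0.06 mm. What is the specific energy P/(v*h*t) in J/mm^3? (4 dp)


Build rate = 418 * 0.168 * 0.06 = 4.21344 mm^3/s
SE = 117 / 4.21344 = 27.7683 J/mm^3


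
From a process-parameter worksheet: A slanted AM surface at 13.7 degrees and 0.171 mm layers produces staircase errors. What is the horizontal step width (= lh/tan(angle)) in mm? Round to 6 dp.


step = 0.171 / tan(13.7) = 0.70147 mm


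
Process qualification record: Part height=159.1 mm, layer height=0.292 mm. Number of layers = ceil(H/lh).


Layers = ceil(159.1/0.292) = 545


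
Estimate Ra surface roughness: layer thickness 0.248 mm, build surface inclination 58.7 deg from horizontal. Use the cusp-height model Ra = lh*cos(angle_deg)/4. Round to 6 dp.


Ra = 0.248 * cos(58.7) / 4 = 0.03221 mm


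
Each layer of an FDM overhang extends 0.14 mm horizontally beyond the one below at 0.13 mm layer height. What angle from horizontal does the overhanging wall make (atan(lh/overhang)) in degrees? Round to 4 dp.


angle = atan(0.13/0.14) = 42.8789 degrees


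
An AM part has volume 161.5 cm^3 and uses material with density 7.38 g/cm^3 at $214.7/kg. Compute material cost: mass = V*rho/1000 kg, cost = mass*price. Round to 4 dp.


Mass = 161.5*7.38/1000 = 1.19187 kg
Cost = 1.19187 * 214.7 = 255.8945 $


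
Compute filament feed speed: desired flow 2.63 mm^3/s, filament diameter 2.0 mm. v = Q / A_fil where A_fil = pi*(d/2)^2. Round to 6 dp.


A = pi*(2.0/2)^2 = 3.141593
v = 2.63 / 3.141593 = 0.837155 mm/s


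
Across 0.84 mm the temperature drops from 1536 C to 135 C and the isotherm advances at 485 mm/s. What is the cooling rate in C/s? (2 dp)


G = (1536-135)/0.84 = 1667.85714286 C/mm
CR = 1667.85714286 * 485 = 808910.71 C/s


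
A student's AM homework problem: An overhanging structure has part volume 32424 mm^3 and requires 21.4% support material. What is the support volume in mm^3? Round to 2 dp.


V_support = 32424 * 0.214 = 6938.74 mm^3


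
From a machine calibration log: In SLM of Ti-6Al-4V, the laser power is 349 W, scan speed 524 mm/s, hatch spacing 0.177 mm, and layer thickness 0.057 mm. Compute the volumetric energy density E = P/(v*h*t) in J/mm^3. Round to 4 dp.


E = 349 / (524*0.177*0.057) = 66.0155 J/mm^3


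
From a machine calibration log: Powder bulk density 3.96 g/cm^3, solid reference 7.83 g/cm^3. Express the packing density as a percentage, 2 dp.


Packing = (3.96/7.83)*100 = 50.57 %


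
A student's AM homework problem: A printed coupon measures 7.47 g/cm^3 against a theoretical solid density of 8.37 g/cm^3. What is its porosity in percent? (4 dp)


Porosity = (1-7.47/8.37)*100 = 10.7527 %


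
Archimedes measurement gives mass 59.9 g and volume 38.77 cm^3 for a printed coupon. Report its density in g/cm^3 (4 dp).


rho = 59.9 / 38.77 = 1.545 g/cm^3


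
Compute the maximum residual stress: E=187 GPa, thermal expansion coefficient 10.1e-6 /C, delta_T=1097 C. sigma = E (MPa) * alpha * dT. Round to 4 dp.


sigma = 187*1000 * 10.1e-6 * 1097 = 2071.9039 MPa


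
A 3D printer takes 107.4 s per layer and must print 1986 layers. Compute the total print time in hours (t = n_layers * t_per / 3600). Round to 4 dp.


t = 1986 * 107.4 / 3600 = 59.249 hrs


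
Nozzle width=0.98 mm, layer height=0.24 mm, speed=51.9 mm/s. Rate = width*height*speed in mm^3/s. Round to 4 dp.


Rate = 0.98 * 0.24 * 51.9 = 12.2069 mm^3/s


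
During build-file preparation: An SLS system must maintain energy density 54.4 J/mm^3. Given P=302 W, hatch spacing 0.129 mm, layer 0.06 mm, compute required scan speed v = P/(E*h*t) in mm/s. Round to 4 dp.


v = 302 / (54.4*0.129*0.06) = 717.2443 mm/s


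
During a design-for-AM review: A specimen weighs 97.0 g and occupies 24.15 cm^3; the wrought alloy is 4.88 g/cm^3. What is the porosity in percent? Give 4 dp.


rho_part = 97.0 / 24.15 = 4.01656315 g/cm^3
Porosity = (1 - 4.01656315/4.88)*100 = 17.6934 %


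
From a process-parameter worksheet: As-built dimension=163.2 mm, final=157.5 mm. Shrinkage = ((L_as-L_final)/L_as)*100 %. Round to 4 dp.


Shrinkage = ((163.2-157.5)/163.2)*100 = 3.4926 %


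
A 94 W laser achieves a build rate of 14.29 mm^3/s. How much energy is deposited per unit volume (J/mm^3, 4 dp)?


SE = 94 / 14.29 = 6.578 J/mm^3


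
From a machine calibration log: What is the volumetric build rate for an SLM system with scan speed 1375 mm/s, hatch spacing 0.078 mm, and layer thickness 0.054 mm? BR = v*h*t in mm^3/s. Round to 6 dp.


Rate = 1375 * 0.078 * 0.054 = 5.7915 mm^3/s


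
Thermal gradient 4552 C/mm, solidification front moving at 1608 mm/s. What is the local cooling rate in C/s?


CR = 4552 * 1608 = 7319616 C/s


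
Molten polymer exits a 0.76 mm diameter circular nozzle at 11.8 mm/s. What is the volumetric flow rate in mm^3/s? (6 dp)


A = pi*(0.76/2)^2 = 0.45364598 mm^2
Q = 0.45364598 * 11.8 = 5.353023 mm^3/s


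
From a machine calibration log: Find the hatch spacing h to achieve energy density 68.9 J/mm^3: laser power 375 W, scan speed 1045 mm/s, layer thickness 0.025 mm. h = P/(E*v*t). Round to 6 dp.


h = 375 / (68.9*1045*0.025) = 0.208332 mm


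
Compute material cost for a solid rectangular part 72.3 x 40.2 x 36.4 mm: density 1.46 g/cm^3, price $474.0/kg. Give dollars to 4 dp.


V = 72.3 * 40.2 * 36.4 = 105795.144 mm^3 = 105.795144 cm^3
Mass = 105.795144 * 1.46 / 1000 = 0.15446091 kg
Cost = 0.15446091 * 474.0 = 73.2145 $


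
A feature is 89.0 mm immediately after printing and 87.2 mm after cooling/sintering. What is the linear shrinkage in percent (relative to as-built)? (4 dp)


Shrinkage = ((89.0-87.2)/89.0)*100 = 2.0225 %


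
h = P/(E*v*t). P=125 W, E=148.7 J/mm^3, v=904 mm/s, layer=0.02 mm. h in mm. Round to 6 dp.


h = 125 / (148.7*904*0.02) = 0.046494 mm


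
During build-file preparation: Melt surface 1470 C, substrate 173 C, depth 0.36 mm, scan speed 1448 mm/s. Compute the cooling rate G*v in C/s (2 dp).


G = (1470-173)/0.36 = 3602.77777778 C/mm
CR = 3602.77777778 * 1448 = 5216822.22 C/s


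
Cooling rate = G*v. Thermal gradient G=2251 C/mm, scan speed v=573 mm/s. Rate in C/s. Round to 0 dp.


CR = 2251 * 573 = 1289823 C/s


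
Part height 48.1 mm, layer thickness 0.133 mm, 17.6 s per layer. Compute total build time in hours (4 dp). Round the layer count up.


Layers = ceil(48.1/0.133) = 362
t = 362 * 17.6 / 3600 = 1.7698 hrs


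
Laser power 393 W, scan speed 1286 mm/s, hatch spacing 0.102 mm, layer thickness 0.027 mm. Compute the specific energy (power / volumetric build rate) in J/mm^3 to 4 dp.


Build rate = 1286 * 0.102 * 0.027 = 3.541644 mm^3/s
SE = 393 / 3.541644 = 110.9654 J/mm^3


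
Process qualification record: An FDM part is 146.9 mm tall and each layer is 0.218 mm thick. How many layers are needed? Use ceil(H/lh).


Layers = ceil(146.9/0.218) = 674


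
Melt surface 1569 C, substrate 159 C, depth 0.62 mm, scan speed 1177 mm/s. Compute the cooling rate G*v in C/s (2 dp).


G = (1569-159)/0.62 = 2274.19354839 C/mm
CR = 2274.19354839 * 1177 = 2676725.81 C/s


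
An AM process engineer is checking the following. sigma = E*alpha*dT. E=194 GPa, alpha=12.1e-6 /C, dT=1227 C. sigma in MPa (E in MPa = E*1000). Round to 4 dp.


sigma = 194*1000 * 12.1e-6 * 1227 = 2880.2598 MPa


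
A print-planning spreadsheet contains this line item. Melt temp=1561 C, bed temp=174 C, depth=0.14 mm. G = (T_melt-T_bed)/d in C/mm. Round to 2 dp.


G = (1561-174)/0.14 = 9907.14 C/mm


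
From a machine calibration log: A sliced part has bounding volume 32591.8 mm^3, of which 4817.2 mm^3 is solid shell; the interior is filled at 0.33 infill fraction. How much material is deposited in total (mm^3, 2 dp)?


V_infill = (32591.8 - 4817.2) * 0.33 = 9165.62
V_total = 4817.2 + 9165.62 = 13982.82 mm^3


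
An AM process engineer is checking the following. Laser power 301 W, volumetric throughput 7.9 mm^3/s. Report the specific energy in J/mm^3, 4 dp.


SE = 301 / 7.9 = 38.1013 J/mm^3


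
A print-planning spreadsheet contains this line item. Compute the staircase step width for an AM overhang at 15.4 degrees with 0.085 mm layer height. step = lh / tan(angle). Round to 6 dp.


step = 0.085 / tan(15.4) = 0.308591 mm


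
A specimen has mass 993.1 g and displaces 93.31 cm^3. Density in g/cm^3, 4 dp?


rho = 993.1 / 93.31 = 10.643 g/cm^3


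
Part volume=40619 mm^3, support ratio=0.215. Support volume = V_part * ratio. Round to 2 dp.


V_support = 40619 * 0.215 = 8733.09 mm^3


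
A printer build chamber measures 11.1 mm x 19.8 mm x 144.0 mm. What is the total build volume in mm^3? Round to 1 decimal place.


V = 11.1 * 19.8 * 144.0 = 31648.3 mm^3


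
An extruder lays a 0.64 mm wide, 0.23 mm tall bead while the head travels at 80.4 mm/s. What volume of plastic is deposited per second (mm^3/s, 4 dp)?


Rate = 0.64 * 0.23 * 80.4 = 11.8349 mm^3/s


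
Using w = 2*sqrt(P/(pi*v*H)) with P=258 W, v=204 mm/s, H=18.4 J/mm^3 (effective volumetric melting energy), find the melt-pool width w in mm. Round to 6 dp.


w = 2*sqrt(258/(pi*204*18.4)) = 0.295829 mm


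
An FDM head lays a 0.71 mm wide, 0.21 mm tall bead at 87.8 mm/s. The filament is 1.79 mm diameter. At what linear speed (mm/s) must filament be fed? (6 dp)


Q = 0.71 * 0.21 * 87.8 = 13.09098 mm^3/s
A_fil = pi*(1.79/2)^2 = 2.51649426 mm^2
v_feed = 13.09098 / 2.51649426 = 5.20207 mm/s
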